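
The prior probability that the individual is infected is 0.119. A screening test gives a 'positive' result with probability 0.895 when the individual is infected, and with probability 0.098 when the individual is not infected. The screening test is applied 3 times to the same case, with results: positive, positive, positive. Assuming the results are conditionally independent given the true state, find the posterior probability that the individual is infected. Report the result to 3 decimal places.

Posterior P(H) ≈ 0.990

Let H be the event that the individual is infected; start with P(H) = 0.119. P('positive'|H) = 0.895, P('positive'|¬H) = 0.098.
Update on result 1 ('positive'): P(H) ← 0.895·0.1190 / (0.895·0.1190 + 0.098·0.8810) = 0.10651/0.19284 = 0.5523.
Update on result 2 ('positive'): P(H) ← 0.895·0.5523 / (0.895·0.5523 + 0.098·0.4477) = 0.49430/0.53817 = 0.9185.
Update on result 3 ('positive'): P(H) ← 0.895·0.9185 / (0.895·0.9185 + 0.098·0.0815) = 0.82203/0.83002 = 0.9904.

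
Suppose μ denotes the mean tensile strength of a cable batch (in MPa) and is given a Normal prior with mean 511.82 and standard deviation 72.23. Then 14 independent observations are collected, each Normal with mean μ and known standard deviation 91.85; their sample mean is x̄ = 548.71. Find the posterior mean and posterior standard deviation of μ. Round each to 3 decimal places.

With known σ, the Normal prior is conjugate. Weight on the data is w = (n/σ²)/(n/σ² + 1/τ₀²) = 0.00165947/(0.00165947+0.00019167) = 0.89646.
Posterior mean = w·x̄ + (1−w)·μ₀ = 0.89646·548.71 + 0.10354·511.82 = 544.890. Posterior variance = 1/(0.00165947+0.00019167) = 540.206, so SD = 23.242.

Posterior mean ≈ 544.890; posterior SD ≈ 23.242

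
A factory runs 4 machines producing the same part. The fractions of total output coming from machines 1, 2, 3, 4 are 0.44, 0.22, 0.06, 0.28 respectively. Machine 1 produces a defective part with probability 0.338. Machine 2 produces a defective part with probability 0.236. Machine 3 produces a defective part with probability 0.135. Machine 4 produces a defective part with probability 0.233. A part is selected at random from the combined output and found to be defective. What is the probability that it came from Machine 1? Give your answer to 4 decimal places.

P(defective|M1) = 0.338; P(defective|M2) = 0.236; P(defective|M3) = 0.135; P(defective|M4) = 0.233.
Prior × likelihood for each source: 0.44·0.338=0.1487, 0.22·0.236=0.05192, 0.06·0.135=0.008100, 0.28·0.233=0.06524. Summing gives P(defective) = 0.27398.
P(Machine 1 | defective) = 0.1487 / 0.27398 = 0.5428.

Posterior probability ≈ 0.5428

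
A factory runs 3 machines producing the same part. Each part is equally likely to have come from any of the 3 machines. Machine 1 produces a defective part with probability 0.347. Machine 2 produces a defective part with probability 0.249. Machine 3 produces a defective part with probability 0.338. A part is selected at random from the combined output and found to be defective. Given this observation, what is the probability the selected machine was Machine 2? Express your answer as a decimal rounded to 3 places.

Posterior probability ≈ 0.267

Tabulate prior·likelihood by source: [1] prior 0.333333, lik 0.347, product 0.1157; [2] prior 0.333333, lik 0.249, product 0.08300; [3] prior 0.333333, lik 0.338, product 0.1127.
Normalizing constant = 0.31133; the posterior for Machine 2 is its product over the sum, 0.08300/0.31133 = 0.267.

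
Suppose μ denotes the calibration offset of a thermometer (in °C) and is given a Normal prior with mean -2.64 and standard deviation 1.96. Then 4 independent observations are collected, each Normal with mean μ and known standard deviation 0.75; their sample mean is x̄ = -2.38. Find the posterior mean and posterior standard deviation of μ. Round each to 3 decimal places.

Posterior mean ≈ -2.389; posterior SD ≈ 0.368

With known σ, the Normal prior is conjugate. Weight on the data is w = (n/σ²)/(n/σ² + 1/τ₀²) = 7.11111/(7.11111+0.260308) = 0.96469.
Posterior mean = w·x̄ + (1−w)·μ₀ = 0.96469·-2.38 + 0.035313·-2.64 = -2.389. Posterior variance = 1/(7.11111+0.260308) = 0.135659, so SD = 0.368.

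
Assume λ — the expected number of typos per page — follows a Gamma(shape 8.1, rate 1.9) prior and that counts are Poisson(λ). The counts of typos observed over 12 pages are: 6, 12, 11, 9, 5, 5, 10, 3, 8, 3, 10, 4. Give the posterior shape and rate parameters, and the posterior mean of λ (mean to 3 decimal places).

Total count ∑xᵢ = 86 over n = 12 pages.
Gamma is conjugate to the Poisson likelihood: posterior is Gamma(shape = 8.1+86 = 94.1, rate = 1.9+12 = 13.9).
E[λ | data] = 94.1/13.9 = 6.770.

Posterior: Gamma(shape=94.1, rate=13.9); mean ≈ 6.770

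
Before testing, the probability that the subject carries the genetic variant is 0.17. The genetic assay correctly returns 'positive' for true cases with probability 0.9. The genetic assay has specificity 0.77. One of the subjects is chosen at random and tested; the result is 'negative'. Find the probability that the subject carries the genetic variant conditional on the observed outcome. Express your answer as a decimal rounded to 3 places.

P(H | E) ≈ 0.026

Let H be the event that the subject carries the genetic variant. P(H) = 0.17, so P(¬H) = 0.83. With E the 'negative' result, P(E|H) = 0.1 and P(E|¬H) = 0.77.
P(E) = 0.1·0.17 + 0.77·0.83 = 0.017000 + 0.63910 = 0.65610.
By Bayes' theorem, P(H|E) = 0.017000 / 0.65610 = 0.026.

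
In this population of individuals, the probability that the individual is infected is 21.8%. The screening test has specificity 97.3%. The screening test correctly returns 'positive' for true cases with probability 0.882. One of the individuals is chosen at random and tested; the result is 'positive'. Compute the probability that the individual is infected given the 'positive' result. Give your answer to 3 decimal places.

P(H | E) ≈ 0.901

Write H for 'the individual is infected'. Prior odds H:¬H = 0.218/0.782 = 0.27877. For the 'positive' outcome, the likelihood ratio is 0.882/0.027 = 32.667.
Posterior odds = 0.27877 × 32.667 = 9.1066, so P(H|E) = 9.1066/(1+9.1066) = 0.901.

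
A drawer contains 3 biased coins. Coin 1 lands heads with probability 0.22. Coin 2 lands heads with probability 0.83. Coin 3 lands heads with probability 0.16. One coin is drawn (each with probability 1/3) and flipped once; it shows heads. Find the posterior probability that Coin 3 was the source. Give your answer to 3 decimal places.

Posterior probability ≈ 0.132

P(heads|C1) = 0.22; P(heads|C2) = 0.83; P(heads|C3) = 0.16.
Prior × likelihood for each source: 0.333333·0.22=0.07333, 0.333333·0.83=0.2767, 0.333333·0.16=0.05333. Summing gives P(heads) = 0.40333.
P(Coin 3 | heads) = 0.05333 / 0.40333 = 0.132.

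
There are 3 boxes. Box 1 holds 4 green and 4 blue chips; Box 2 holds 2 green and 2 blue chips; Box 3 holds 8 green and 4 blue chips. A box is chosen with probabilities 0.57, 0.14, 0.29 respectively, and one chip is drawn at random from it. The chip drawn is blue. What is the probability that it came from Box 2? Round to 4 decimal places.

P(blue|Box 1) = 0.5; P(blue|Box 2) = 0.5; P(blue|Box 3) = 0.3333.
Prior × likelihood for each source: 0.57·0.5=0.2850, 0.14·0.5=0.07000, 0.29·0.3333=0.09667. Summing gives P(blue) = 0.45167.
P(Box 2 | blue) = 0.07000 / 0.45167 = 0.1550.

Posterior probability ≈ 0.1550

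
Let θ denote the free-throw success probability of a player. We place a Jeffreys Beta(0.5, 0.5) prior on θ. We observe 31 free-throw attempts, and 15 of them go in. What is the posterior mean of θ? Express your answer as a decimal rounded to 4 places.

Posterior mean ≈ 0.4844

The binomial likelihood is conjugate to the Beta prior: with 15 successes and 16 failures, the posterior is Beta(0.5+15, 0.5+16) = Beta(15.5, 16.5).
Posterior mean = α/(α+β) = 15.5/32 = 0.4844.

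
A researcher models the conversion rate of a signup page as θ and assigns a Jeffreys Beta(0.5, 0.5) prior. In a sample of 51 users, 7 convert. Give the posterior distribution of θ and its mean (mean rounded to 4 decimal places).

Observing 7 successes and 44 failures updates Beta(0.5, 0.5) by adding the success and failure counts to the two shape parameters: α = 0.5+7 = 7.5, β = 0.5+44 = 44.5.
E[θ | data] = 7.5/(7.5+44.5) = 0.1442.

Posterior: Beta(7.5, 44.5); mean ≈ 0.1442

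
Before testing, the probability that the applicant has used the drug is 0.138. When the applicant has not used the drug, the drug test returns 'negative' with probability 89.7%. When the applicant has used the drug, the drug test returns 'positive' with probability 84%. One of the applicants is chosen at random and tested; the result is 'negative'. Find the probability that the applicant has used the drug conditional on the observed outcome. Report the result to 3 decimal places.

Write H for 'the applicant has used the drug'. Prior odds H:¬H = 0.138/0.862 = 0.16009. For the 'negative' outcome, the likelihood ratio is 0.16/0.897 = 0.17837.
Posterior odds = 0.16009 × 0.17837 = 0.028556, so P(H|E) = 0.028556/(1+0.028556) = 0.028.

P(H | E) ≈ 0.028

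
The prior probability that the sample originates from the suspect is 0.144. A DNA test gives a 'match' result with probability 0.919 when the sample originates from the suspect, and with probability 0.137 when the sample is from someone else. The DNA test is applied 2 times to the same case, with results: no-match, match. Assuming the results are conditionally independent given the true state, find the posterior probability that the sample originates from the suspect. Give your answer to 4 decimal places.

Posterior P(H) ≈ 0.0958

With H the event that the sample originates from the suspect, the joint likelihood of the observed sequence is P(data|H) = 0.081·0.919 = 0.074439 and P(data|¬H) = 0.863·0.137 = 0.11823.
Bayes: P(H|data) = 0.144·0.074439 / (0.144·0.074439 + 0.856·0.11823) = 0.010719/0.11192 = 0.0958.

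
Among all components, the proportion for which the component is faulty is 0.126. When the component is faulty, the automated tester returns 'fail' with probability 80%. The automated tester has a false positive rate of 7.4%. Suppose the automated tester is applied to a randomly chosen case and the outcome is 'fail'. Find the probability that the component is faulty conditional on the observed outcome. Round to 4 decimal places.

P(H | E) ≈ 0.6092

Let H be the event that the component is faulty. P(H) = 0.126, so P(¬H) = 0.874. With E the 'fail' result, P(E|H) = 0.8 and P(E|¬H) = 0.074.
P(E) = 0.8·0.126 + 0.074·0.874 = 0.10080 + 0.064676 = 0.16548.
By Bayes' theorem, P(H|E) = 0.10080 / 0.16548 = 0.6092.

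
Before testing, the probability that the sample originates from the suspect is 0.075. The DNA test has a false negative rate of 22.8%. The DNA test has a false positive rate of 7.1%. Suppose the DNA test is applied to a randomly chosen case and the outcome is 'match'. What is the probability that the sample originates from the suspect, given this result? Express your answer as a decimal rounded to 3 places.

Let H be the event that the sample originates from the suspect. P(H) = 0.075, so P(¬H) = 0.925. With E the 'match' result, P(E|H) = 0.772 and P(E|¬H) = 0.071.
P(E) = 0.772·0.075 + 0.071·0.925 = 0.057900 + 0.065675 = 0.12357.
By Bayes' theorem, P(H|E) = 0.057900 / 0.12357 = 0.469.

P(H | E) ≈ 0.469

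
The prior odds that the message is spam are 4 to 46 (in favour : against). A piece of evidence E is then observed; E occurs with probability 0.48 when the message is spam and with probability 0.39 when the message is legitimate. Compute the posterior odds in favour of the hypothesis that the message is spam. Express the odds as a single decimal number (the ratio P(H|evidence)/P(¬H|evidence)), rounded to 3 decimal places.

Prior odds = 4/46 = 0.086957. In log-odds, ln(0.086957) = -2.4423.
Add log likelihood ratio: ln(1.2308) = 0.20764.
Posterior log-odds = -2.2347, so posterior odds = exp(-2.2347) = 0.10702.

Posterior odds ≈ 0.107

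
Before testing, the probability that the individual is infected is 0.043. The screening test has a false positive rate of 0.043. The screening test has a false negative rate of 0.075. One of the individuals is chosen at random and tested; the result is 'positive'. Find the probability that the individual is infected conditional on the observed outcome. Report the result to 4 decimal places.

P(H | E) ≈ 0.4915

Write H for 'the individual is infected'. Prior odds H:¬H = 0.043/0.957 = 0.044932. For the 'positive' outcome, the likelihood ratio is 0.925/0.043 = 21.512.
Posterior odds = 0.044932 × 21.512 = 0.96656, so P(H|E) = 0.96656/(1+0.96656) = 0.4915.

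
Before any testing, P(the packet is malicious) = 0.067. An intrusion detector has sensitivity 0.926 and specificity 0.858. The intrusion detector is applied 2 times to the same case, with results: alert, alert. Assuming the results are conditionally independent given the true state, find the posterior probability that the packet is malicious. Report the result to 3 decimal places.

Let H be the event that the packet is malicious; start with P(H) = 0.067. P('alert'|H) = 0.926, P('alert'|¬H) = 0.142.
Update on result 1 ('alert'): P(H) ← 0.926·0.0670 / (0.926·0.0670 + 0.142·0.9330) = 0.062042/0.19453 = 0.3189.
Update on result 2 ('alert'): P(H) ← 0.926·0.3189 / (0.926·0.3189 + 0.142·0.6811) = 0.29533/0.39205 = 0.7533.

Posterior P(H) ≈ 0.753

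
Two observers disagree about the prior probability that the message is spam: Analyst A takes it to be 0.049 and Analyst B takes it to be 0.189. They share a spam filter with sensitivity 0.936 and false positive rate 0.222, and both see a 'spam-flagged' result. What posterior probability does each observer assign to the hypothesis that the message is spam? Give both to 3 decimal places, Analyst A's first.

P('+'|H) = 0.936, P('+'|¬H) = 0.222.
Analyst A: numerator 0.936·0.049 = 0.045864; evidence = 0.045864+0.222·0.951 = 0.25699; posterior = 0.178.
Analyst B: numerator 0.936·0.189 = 0.17690; evidence = 0.17690+0.222·0.811 = 0.35695; posterior = 0.496.

Analyst A: 0.178; Analyst B: 0.496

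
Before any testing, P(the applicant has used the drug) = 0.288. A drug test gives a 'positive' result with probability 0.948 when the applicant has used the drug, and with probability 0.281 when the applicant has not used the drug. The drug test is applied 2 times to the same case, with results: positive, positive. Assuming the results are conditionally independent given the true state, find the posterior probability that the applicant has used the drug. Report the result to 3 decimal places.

Let H be the event that the applicant has used the drug; start with P(H) = 0.288. P('positive'|H) = 0.948, P('positive'|¬H) = 0.281.
Update on result 1 ('positive'): P(H) ← 0.948·0.2880 / (0.948·0.2880 + 0.281·0.7120) = 0.27302/0.47310 = 0.5771.
Update on result 2 ('positive'): P(H) ← 0.948·0.5771 / (0.948·0.5771 + 0.281·0.4229) = 0.54709/0.66593 = 0.8215.

Posterior P(H) ≈ 0.822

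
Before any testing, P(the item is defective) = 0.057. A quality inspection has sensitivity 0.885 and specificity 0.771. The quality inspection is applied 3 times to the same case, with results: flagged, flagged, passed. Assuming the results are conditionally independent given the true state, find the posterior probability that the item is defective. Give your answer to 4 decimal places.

Posterior P(H) ≈ 0.1187

With H the event that the item is defective, the joint likelihood of the observed sequence is P(data|H) = 0.885·0.885·0.115 = 0.090071 and P(data|¬H) = 0.229·0.229·0.771 = 0.040432.
Bayes: P(H|data) = 0.057·0.090071 / (0.057·0.090071 + 0.943·0.040432) = 0.0051340/0.043261 = 0.1187.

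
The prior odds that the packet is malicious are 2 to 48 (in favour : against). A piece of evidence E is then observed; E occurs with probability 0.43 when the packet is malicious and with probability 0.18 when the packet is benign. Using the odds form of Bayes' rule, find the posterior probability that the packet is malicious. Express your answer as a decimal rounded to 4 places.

Posterior probability ≈ 0.0905

Prior odds = 2/48 = 0.041667. In log-odds, ln(0.041667) = -3.1781.
Add log likelihood ratio: ln(2.3889) = 0.87083.
Posterior log-odds = -2.3072, so posterior odds = exp(-2.3072) = 0.099537. Converting, P(H|E) = 0.099537/1.0995 = 0.0905.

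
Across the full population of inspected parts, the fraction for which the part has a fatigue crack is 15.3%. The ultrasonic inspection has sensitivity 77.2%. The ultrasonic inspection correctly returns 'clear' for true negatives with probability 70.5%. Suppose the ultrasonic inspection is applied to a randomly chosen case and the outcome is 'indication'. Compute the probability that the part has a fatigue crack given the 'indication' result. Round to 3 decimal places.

P(H | E) ≈ 0.321

Let H be the event that the part has a fatigue crack. P(H) = 0.153, so P(¬H) = 0.847. With E the 'indication' result, P(E|H) = 0.772 and P(E|¬H) = 0.295.
P(E) = 0.772·0.153 + 0.295·0.847 = 0.11812 + 0.24986 = 0.36798.
By Bayes' theorem, P(H|E) = 0.11812 / 0.36798 = 0.321.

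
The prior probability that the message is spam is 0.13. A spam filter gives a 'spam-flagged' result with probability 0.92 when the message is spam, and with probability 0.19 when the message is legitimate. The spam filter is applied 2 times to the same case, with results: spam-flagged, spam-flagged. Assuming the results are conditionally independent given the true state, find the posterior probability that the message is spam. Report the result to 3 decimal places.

Posterior P(H) ≈ 0.778

Let H be the event that the message is spam; start with P(H) = 0.13. P('spam-flagged'|H) = 0.92, P('spam-flagged'|¬H) = 0.19.
Update on result 1 ('spam-flagged'): P(H) ← 0.92·0.1300 / (0.92·0.1300 + 0.19·0.8700) = 0.11960/0.28490 = 0.4198.
Update on result 2 ('spam-flagged'): P(H) ← 0.92·0.4198 / (0.92·0.4198 + 0.19·0.5802) = 0.38621/0.49645 = 0.7779.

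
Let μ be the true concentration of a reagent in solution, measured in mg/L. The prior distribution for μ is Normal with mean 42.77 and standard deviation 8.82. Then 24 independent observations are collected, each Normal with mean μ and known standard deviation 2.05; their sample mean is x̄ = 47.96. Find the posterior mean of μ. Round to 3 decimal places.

Posterior mean ≈ 47.948

Prior precision 1/τ₀² = 1/8.82² = 0.0128547; data precision n/σ² = 24/2.05² = 5.71089.
Posterior precision = 0.0128547 + 5.71089 = 5.72374.
Posterior mean = (0.0128547·42.77 + 5.71089·47.96) / 5.72374 = 47.948.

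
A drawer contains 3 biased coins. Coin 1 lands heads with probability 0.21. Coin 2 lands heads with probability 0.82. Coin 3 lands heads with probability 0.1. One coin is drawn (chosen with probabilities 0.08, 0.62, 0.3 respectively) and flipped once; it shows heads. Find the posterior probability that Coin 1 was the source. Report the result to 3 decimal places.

Posterior probability ≈ 0.030

P(heads|C1) = 0.21; P(heads|C2) = 0.82; P(heads|C3) = 0.1.
Prior × likelihood for each source: 0.08·0.21=0.01680, 0.62·0.82=0.5084, 0.3·0.1=0.03000. Summing gives P(heads) = 0.55520.
P(Coin 1 | heads) = 0.01680 / 0.55520 = 0.030.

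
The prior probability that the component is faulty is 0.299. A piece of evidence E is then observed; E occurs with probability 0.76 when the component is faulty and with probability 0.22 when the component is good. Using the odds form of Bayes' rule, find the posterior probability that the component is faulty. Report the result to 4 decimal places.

Prior odds = 0.299/(1−0.299) = 0.42653.
Likelihood ratio for E = 0.76/0.22 = 3.4545.
Posterior odds = prior odds × LR = 1.4735.
Posterior probability = odds/(1+odds) = 1.4735/2.4735 = 0.5957.

Posterior probability ≈ 0.5957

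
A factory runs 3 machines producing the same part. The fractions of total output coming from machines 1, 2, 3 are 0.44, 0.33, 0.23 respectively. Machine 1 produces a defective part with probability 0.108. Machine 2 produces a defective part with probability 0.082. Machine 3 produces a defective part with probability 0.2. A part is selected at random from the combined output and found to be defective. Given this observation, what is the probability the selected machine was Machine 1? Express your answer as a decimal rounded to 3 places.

Posterior probability ≈ 0.394

Tabulate prior·likelihood by source: [1] prior 0.44, lik 0.108, product 0.04752; [2] prior 0.33, lik 0.082, product 0.02706; [3] prior 0.23, lik 0.2, product 0.04600.
Normalizing constant = 0.12058; the posterior for Machine 1 is its product over the sum, 0.04752/0.12058 = 0.394.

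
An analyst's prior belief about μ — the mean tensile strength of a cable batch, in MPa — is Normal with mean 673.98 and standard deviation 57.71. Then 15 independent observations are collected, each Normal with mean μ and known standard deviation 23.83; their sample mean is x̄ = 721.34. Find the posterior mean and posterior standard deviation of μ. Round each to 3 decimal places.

Posterior mean ≈ 720.808; posterior SD ≈ 6.118

Prior precision 1/τ₀² = 1/57.71² = 0.00030026; data precision n/σ² = 15/23.83² = 0.0264145.
Posterior precision = 0.00030026 + 0.0264145 = 0.0267148, giving posterior SD = 1/√0.0267148 = 6.118.
Posterior mean = (0.00030026·673.98 + 0.0264145·721.34) / 0.0267148 = 720.808.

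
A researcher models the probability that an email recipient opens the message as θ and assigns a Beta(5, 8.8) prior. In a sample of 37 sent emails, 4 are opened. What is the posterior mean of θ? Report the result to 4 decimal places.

Observing 4 successes and 33 failures updates Beta(5, 8.8) by adding the success and failure counts to the two shape parameters: α = 5+4 = 9, β = 8.8+33 = 41.8.
Posterior mean = α/(α+β) = 9/50.8 = 0.1772.

Posterior mean ≈ 0.1772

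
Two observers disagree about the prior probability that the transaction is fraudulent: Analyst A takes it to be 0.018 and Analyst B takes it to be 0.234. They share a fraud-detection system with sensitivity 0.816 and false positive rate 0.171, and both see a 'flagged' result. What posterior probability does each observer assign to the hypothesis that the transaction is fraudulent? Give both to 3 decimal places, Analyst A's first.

The likelihood ratio for a 'flagged' result is 0.816/0.171 = 4.7719.
Analyst A: prior odds 0.018/0.982 = 0.018330; posterior odds 0.087469; posterior probability 0.080.
Analyst B: prior odds 0.234/0.766 = 0.30548; posterior odds 1.4577; posterior probability 0.593.

Analyst A: 0.080; Analyst B: 0.593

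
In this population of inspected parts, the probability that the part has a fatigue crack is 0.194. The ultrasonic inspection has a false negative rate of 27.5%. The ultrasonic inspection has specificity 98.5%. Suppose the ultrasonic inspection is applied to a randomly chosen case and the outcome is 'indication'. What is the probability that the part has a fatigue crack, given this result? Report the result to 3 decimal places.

Let H be the event that the part has a fatigue crack. P(H) = 0.194, so P(¬H) = 0.806. With E the 'indication' result, P(E|H) = 0.725 and P(E|¬H) = 0.015.
P(E) = 0.725·0.194 + 0.015·0.806 = 0.14065 + 0.012090 = 0.15274.
By Bayes' theorem, P(H|E) = 0.14065 / 0.15274 = 0.921.

P(H | E) ≈ 0.921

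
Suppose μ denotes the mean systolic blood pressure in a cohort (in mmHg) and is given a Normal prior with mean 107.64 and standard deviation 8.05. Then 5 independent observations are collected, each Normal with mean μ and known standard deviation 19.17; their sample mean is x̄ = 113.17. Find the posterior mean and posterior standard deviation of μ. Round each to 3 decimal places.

Prior precision 1/τ₀² = 1/8.05² = 0.0154315; data precision n/σ² = 5/19.17² = 0.0136059.
Posterior precision = 0.0154315 + 0.0136059 = 0.0290374, giving posterior SD = 1/√0.0290374 = 5.868.
Posterior mean = (0.0154315·107.64 + 0.0136059·113.17) / 0.0290374 = 110.231.

Posterior mean ≈ 110.231; posterior SD ≈ 5.868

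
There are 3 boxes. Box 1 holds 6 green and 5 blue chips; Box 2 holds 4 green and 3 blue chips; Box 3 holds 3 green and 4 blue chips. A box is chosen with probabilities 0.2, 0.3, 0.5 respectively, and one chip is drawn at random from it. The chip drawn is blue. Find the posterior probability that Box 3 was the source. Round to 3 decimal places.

Tabulate prior·likelihood by source: [1] prior 0.2, lik 0.4545, product 0.09091; [2] prior 0.3, lik 0.4286, product 0.1286; [3] prior 0.5, lik 0.5714, product 0.2857.
Normalizing constant = 0.50519; the posterior for Box 3 is its product over the sum, 0.2857/0.50519 = 0.566.

Posterior probability ≈ 0.566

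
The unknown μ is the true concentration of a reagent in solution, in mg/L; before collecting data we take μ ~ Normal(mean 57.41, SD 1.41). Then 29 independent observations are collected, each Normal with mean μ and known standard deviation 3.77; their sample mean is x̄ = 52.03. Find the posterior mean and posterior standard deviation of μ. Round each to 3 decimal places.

Prior precision 1/τ₀² = 1/1.41² = 0.502993; data precision n/σ² = 29/3.77² = 2.04040.
Posterior precision = 0.502993 + 2.04040 = 2.54339, giving posterior SD = 1/√2.54339 = 0.627.
Posterior mean = (0.502993·57.41 + 2.04040·52.03) / 2.54339 = 53.094.

Posterior mean ≈ 53.094; posterior SD ≈ 0.627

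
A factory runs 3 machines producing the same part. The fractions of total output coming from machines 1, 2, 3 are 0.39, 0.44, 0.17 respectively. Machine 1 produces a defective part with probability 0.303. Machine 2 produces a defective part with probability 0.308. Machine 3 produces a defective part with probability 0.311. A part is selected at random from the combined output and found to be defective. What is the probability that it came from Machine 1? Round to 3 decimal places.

Posterior probability ≈ 0.385

Tabulate prior·likelihood by source: [1] prior 0.39, lik 0.303, product 0.1182; [2] prior 0.44, lik 0.308, product 0.1355; [3] prior 0.17, lik 0.311, product 0.05287.
Normalizing constant = 0.30656; the posterior for Machine 1 is its product over the sum, 0.1182/0.30656 = 0.385.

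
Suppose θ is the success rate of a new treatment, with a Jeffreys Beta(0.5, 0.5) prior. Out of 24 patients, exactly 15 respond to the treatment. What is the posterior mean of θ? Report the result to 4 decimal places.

The binomial likelihood is conjugate to the Beta prior: with 15 successes and 9 failures, the posterior is Beta(0.5+15, 0.5+9) = Beta(15.5, 9.5).
Posterior mean = α/(α+β) = 15.5/25 = 0.6200.

Posterior mean ≈ 0.6200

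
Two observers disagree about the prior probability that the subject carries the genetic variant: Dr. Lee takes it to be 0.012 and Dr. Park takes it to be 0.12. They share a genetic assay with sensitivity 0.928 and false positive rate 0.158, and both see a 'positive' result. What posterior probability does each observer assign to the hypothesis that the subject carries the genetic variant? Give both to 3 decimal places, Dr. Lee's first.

Dr. Lee: 0.067; Dr. Park: 0.445

The likelihood ratio for a 'positive' result is 0.928/0.158 = 5.8734.
Dr. Lee: prior odds 0.012/0.988 = 0.012146; posterior odds 0.071337; posterior probability 0.067.
Dr. Park: prior odds 0.12/0.88 = 0.13636; posterior odds 0.80092; posterior probability 0.445.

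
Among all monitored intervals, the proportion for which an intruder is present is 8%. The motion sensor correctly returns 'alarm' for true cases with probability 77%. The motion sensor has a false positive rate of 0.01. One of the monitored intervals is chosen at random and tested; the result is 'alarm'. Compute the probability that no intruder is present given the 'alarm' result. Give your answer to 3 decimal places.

P(¬H | E) ≈ 0.130

Let H be the event that an intruder is present. P(H) = 0.08, so P(¬H) = 0.92. With E the 'alarm' result, P(E|H) = 0.77 and P(E|¬H) = 0.01.
P(E) = 0.77·0.08 + 0.01·0.92 = 0.061600 + 0.0092000 = 0.070800.
By Bayes' theorem, P(H|E) = 0.061600 / 0.070800 = 0.870. Hence P(¬H|E) = 1 − 0.870 = 0.130.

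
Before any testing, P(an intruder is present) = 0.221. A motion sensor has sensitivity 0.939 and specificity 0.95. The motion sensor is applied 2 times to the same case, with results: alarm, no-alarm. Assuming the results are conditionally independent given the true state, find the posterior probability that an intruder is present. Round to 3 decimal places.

Posterior P(H) ≈ 0.255

Let H be the event that an intruder is present; start with P(H) = 0.221. P('alarm'|H) = 0.939, P('alarm'|¬H) = 0.05.
Update on result 1 ('alarm'): P(H) ← 0.939·0.2210 / (0.939·0.2210 + 0.05·0.7790) = 0.20752/0.24647 = 0.8420.
Update on result 2 ('no-alarm'): P(H) ← 0.061·0.8420 / (0.061·0.8420 + 0.95·0.1580) = 0.051360/0.20149 = 0.2549.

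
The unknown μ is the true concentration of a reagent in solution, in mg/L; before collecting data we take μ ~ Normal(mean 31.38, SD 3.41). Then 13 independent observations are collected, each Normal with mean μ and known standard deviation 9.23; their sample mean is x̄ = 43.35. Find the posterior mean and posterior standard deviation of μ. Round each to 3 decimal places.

With known σ, the Normal prior is conjugate. Weight on the data is w = (n/σ²)/(n/σ² + 1/τ₀²) = 0.152595/(0.152595+0.0859986) = 0.63956.
Posterior mean = w·x̄ + (1−w)·μ₀ = 0.63956·43.35 + 0.36044·31.38 = 39.036. Posterior variance = 1/(0.152595+0.0859986) = 4.19123, so SD = 2.047.

Posterior mean ≈ 39.036; posterior SD ≈ 2.047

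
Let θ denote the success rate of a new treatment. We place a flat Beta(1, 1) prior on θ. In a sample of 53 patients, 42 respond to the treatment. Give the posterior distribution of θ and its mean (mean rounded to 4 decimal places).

Posterior: Beta(43, 12); mean ≈ 0.7818

The binomial likelihood is conjugate to the Beta prior: with 42 successes and 11 failures, the posterior is Beta(1+42, 1+11) = Beta(43, 12).
E[θ | data] = 43/(43+12) = 0.7818.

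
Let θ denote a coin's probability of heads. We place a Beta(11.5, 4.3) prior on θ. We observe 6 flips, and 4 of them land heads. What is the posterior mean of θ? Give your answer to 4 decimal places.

Posterior mean ≈ 0.7110

The binomial likelihood is conjugate to the Beta prior: with 4 successes and 2 failures, the posterior is Beta(11.5+4, 4.3+2) = Beta(15.5, 6.3).
Posterior mean = α/(α+β) = 15.5/21.8 = 0.7110.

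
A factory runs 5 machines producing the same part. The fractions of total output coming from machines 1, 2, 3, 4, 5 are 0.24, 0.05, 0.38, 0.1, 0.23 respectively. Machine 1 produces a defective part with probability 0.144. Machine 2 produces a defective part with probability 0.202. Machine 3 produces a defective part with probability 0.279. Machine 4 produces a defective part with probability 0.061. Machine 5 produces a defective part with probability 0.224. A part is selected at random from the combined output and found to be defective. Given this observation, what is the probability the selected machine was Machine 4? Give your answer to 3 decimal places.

Posterior probability ≈ 0.029

Tabulate prior·likelihood by source: [1] prior 0.24, lik 0.144, product 0.03456; [2] prior 0.05, lik 0.202, product 0.01010; [3] prior 0.38, lik 0.279, product 0.1060; [4] prior 0.1, lik 0.061, product 0.006100; [5] prior 0.23, lik 0.224, product 0.05152.
Normalizing constant = 0.20830; the posterior for Machine 4 is its product over the sum, 0.006100/0.20830 = 0.029.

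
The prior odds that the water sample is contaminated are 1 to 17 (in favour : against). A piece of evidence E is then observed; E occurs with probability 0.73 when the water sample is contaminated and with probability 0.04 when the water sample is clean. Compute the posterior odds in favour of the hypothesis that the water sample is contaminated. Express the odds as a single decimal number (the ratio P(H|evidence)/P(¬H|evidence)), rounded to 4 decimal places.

Prior odds = 1/17 = 0.058824. In log-odds, ln(0.058824) = -2.8332.
Add log likelihood ratio: ln(18.250) = 2.9042.
Posterior log-odds = 0.070952, so posterior odds = exp(0.070952) = 1.0735.

Posterior odds ≈ 1.0735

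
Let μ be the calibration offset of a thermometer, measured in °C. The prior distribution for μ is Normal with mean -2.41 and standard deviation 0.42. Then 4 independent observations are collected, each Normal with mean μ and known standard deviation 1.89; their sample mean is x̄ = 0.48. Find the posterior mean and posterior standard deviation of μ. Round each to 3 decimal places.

Posterior mean ≈ -1.933; posterior SD ≈ 0.384

With known σ, the Normal prior is conjugate. Weight on the data is w = (n/σ²)/(n/σ² + 1/τ₀²) = 1.11979/(1.11979+5.66893) = 0.16495.
Posterior mean = w·x̄ + (1−w)·μ₀ = 0.16495·0.48 + 0.83505·-2.41 = -1.933. Posterior variance = 1/(1.11979+5.66893) = 0.147303, so SD = 0.384.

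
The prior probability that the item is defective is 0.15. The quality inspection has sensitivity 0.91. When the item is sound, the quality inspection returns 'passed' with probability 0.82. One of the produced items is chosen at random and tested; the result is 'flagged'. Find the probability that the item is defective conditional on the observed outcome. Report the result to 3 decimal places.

Let H be the event that the item is defective. P(H) = 0.15, so P(¬H) = 0.85. With E the 'flagged' result, P(E|H) = 0.91 and P(E|¬H) = 0.18.
P(E) = 0.91·0.15 + 0.18·0.85 = 0.13650 + 0.15300 = 0.28950.
By Bayes' theorem, P(H|E) = 0.13650 / 0.28950 = 0.472.

P(H | E) ≈ 0.472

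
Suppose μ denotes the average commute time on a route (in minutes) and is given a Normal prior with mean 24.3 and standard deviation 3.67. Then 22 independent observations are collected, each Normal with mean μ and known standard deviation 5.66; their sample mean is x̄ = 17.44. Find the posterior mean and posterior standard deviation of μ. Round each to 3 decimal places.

With known σ, the Normal prior is conjugate. Weight on the data is w = (n/σ²)/(n/σ² + 1/τ₀²) = 0.686736/(0.686736+0.0742451) = 0.90244.
Posterior mean = w·x̄ + (1−w)·μ₀ = 0.90244·17.44 + 0.097565·24.3 = 18.109. Posterior variance = 1/(0.686736+0.0742451) = 1.31409, so SD = 1.146.

Posterior mean ≈ 18.109; posterior SD ≈ 1.146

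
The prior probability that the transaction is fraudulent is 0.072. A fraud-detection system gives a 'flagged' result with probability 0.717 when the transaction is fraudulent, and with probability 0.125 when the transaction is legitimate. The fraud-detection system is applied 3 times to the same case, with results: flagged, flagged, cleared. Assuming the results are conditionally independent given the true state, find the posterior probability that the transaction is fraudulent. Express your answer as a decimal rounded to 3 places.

With H the event that the transaction is fraudulent, the joint likelihood of the observed sequence is P(data|H) = 0.717·0.717·0.283 = 0.14549 and P(data|¬H) = 0.125·0.125·0.875 = 0.013672.
Bayes: P(H|data) = 0.072·0.14549 / (0.072·0.14549 + 0.928·0.013672) = 0.010475/0.023163 = 0.4522.

Posterior P(H) ≈ 0.452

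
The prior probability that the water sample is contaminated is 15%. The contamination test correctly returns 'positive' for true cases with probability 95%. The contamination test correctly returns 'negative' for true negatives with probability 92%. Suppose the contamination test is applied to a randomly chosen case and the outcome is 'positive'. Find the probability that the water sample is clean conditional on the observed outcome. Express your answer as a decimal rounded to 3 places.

Let H be the event that the water sample is contaminated. P(H) = 0.15, so P(¬H) = 0.85. With E the 'positive' result, P(E|H) = 0.95 and P(E|¬H) = 0.08.
P(E) = 0.95·0.15 + 0.08·0.85 = 0.14250 + 0.068000 = 0.21050.
By Bayes' theorem, P(H|E) = 0.14250 / 0.21050 = 0.677. Hence P(¬H|E) = 1 − 0.677 = 0.323.

P(¬H | E) ≈ 0.323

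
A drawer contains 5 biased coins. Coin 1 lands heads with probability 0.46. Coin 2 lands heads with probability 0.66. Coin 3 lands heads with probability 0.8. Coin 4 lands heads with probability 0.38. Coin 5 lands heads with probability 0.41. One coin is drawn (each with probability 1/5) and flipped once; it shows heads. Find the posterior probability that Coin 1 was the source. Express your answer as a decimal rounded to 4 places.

Tabulate prior·likelihood by source: [1] prior 0.2, lik 0.46, product 0.09200; [2] prior 0.2, lik 0.66, product 0.1320; [3] prior 0.2, lik 0.8, product 0.1600; [4] prior 0.2, lik 0.38, product 0.07600; [5] prior 0.2, lik 0.41, product 0.08200.
Normalizing constant = 0.54200; the posterior for Coin 1 is its product over the sum, 0.09200/0.54200 = 0.1697.

Posterior probability ≈ 0.1697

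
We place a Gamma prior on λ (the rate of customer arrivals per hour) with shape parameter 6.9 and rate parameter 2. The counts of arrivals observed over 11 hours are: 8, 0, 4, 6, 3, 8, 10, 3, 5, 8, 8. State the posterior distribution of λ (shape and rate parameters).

Posterior: Gamma(shape=69.9, rate=13)

The Poisson likelihood adds the total count to the shape and the number of exposure periods to the rate. Here ∑xᵢ = 63 and n = 11, so shape 6.9→69.9 and rate 2→13.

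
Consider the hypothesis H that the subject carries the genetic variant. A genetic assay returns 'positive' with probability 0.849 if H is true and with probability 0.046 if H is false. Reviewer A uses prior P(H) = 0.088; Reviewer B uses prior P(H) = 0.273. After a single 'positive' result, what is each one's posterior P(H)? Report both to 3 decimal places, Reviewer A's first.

The likelihood ratio for a 'positive' result is 0.849/0.046 = 18.457.
Reviewer A: prior odds 0.088/0.912 = 0.096491; posterior odds 1.7809; posterior probability 0.640.
Reviewer B: prior odds 0.273/0.727 = 0.37552; posterior odds 6.9307; posterior probability 0.874.

Reviewer A: 0.640; Reviewer B: 0.874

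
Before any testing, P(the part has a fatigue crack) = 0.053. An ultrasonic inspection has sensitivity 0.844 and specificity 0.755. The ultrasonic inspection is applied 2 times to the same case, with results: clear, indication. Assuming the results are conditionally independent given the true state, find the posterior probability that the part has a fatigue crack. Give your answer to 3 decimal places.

With H the event that the part has a fatigue crack, the joint likelihood of the observed sequence is P(data|H) = 0.156·0.844 = 0.13166 and P(data|¬H) = 0.755·0.245 = 0.18498.
Bayes: P(H|data) = 0.053·0.13166 / (0.053·0.13166 + 0.947·0.18498) = 0.0069782/0.18215 = 0.0383.

Posterior P(H) ≈ 0.038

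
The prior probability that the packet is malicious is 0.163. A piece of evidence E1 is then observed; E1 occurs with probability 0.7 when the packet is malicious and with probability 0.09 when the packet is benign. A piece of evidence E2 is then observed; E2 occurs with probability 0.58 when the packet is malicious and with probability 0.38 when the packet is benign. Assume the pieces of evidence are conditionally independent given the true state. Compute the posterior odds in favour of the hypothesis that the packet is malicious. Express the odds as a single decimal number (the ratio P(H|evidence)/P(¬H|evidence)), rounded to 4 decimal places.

Posterior odds ≈ 2.3119

Prior odds = 0.163/(1−0.163) = 0.19474. In log-odds, ln(0.19474) = -1.6361.
Add log likelihood ratios: ln(7.7778) + ln(1.5263) = 2.4741.
Posterior log-odds = 0.83805, so posterior odds = exp(0.83805) = 2.3119.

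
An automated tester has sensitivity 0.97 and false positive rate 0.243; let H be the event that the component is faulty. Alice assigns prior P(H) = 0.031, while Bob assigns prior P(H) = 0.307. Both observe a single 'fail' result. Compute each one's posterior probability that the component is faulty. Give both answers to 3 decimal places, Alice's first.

Alice: 0.113; Bob: 0.639

The likelihood ratio for a 'fail' result is 0.97/0.243 = 3.9918.
Alice: prior odds 0.031/0.969 = 0.031992; posterior odds 0.12770; posterior probability 0.113.
Bob: prior odds 0.307/0.693 = 0.44300; posterior odds 1.7684; posterior probability 0.639.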